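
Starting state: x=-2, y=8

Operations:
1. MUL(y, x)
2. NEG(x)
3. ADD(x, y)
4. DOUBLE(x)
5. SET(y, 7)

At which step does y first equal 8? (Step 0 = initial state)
Step 0

Tracing y:
Initial: y = 8 ← first occurrence
After step 1: y = -16
After step 2: y = -16
After step 3: y = -16
After step 4: y = -16
After step 5: y = 7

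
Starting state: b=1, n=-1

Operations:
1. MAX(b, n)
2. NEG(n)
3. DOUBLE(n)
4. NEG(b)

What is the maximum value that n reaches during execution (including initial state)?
2

Values of n at each step:
Initial: n = -1
After step 1: n = -1
After step 2: n = 1
After step 3: n = 2 ← maximum
After step 4: n = 2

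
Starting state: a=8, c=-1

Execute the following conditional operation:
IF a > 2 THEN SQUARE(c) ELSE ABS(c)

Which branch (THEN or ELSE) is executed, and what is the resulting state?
Branch: THEN, Final state: a=8, c=1

Evaluating condition: a > 2
a = 8
Condition is True, so THEN branch executes
After SQUARE(c): a=8, c=1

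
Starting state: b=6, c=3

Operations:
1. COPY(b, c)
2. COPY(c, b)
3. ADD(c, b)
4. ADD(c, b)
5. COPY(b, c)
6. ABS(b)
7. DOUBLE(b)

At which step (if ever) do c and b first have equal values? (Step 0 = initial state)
Step 1

c and b first become equal after step 1.

Comparing values at each step:
Initial: c=3, b=6
After step 1: c=3, b=3 ← equal!
After step 2: c=3, b=3 ← equal!
After step 3: c=6, b=3
After step 4: c=9, b=3
After step 5: c=9, b=9 ← equal!
After step 6: c=9, b=9 ← equal!
After step 7: c=9, b=18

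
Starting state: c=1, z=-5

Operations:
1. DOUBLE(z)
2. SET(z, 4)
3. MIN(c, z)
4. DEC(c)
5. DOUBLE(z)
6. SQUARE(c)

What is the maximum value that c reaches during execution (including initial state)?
1

Values of c at each step:
Initial: c = 1 ← maximum
After step 1: c = 1
After step 2: c = 1
After step 3: c = 1
After step 4: c = 0
After step 5: c = 0
After step 6: c = 0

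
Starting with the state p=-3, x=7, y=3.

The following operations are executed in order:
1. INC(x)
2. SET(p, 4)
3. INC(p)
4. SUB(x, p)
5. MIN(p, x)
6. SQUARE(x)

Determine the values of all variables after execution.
{p: 3, x: 9, y: 3}

Step-by-step execution:
Initial: p=-3, x=7, y=3
After step 1 (INC(x)): p=-3, x=8, y=3
After step 2 (SET(p, 4)): p=4, x=8, y=3
After step 3 (INC(p)): p=5, x=8, y=3
After step 4 (SUB(x, p)): p=5, x=3, y=3
After step 5 (MIN(p, x)): p=3, x=3, y=3
After step 6 (SQUARE(x)): p=3, x=9, y=3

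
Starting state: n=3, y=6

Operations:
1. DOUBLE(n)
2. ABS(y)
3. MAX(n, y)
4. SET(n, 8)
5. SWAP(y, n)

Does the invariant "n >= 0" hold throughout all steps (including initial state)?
Yes

The invariant holds at every step.

State at each step:
Initial: n=3, y=6
After step 1: n=6, y=6
After step 2: n=6, y=6
After step 3: n=6, y=6
After step 4: n=8, y=6
After step 5: n=6, y=8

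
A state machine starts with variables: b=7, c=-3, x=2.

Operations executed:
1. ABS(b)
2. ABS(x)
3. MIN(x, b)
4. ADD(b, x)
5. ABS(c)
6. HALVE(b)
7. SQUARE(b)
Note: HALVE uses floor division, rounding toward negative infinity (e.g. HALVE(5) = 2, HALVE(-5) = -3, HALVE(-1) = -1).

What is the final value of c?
c = 3

Tracing execution:
Step 1: ABS(b) → c = -3
Step 2: ABS(x) → c = -3
Step 3: MIN(x, b) → c = -3
Step 4: ADD(b, x) → c = -3
Step 5: ABS(c) → c = 3
Step 6: HALVE(b) → c = 3
Step 7: SQUARE(b) → c = 3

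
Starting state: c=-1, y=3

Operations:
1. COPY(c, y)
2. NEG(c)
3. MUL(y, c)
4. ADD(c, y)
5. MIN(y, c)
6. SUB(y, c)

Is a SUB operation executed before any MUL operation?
No

First SUB: step 6
First MUL: step 3
Since 6 > 3, MUL comes first.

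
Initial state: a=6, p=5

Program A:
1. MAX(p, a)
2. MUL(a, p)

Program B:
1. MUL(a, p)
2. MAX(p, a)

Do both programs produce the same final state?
No

Program A final state: a=36, p=6
Program B final state: a=30, p=30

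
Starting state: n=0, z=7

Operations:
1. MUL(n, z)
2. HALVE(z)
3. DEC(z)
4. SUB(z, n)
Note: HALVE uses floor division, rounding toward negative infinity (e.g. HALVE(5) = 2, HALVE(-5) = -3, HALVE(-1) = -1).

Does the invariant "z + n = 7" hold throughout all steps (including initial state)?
No, violated after step 2

The invariant is violated after step 2.

State at each step:
Initial: n=0, z=7
After step 1: n=0, z=7
After step 2: n=0, z=3
After step 3: n=0, z=2
After step 4: n=0, z=2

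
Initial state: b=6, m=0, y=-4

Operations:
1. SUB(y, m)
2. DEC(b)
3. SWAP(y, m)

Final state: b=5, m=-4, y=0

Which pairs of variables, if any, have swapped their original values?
(m, y)

Comparing initial and final values:
b: 6 → 5
m: 0 → -4
y: -4 → 0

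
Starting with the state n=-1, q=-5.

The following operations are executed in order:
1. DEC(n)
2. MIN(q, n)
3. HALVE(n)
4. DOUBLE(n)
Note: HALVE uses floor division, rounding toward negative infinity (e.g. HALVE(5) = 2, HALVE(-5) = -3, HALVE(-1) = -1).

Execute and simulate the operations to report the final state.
{n: -2, q: -5}

Step-by-step execution:
Initial: n=-1, q=-5
After step 1 (DEC(n)): n=-2, q=-5
After step 2 (MIN(q, n)): n=-2, q=-5
After step 3 (HALVE(n)): n=-1, q=-5
After step 4 (DOUBLE(n)): n=-2, q=-5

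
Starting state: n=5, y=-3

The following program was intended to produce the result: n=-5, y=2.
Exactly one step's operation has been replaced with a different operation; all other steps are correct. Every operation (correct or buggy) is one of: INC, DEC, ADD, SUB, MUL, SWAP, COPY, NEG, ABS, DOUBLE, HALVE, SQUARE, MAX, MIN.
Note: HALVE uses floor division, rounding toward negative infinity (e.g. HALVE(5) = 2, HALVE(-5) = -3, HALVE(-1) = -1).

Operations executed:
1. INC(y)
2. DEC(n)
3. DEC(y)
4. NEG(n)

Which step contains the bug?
Step 2

Trace with buggy code:
Initial: n=5, y=-3
After step 1: n=5, y=-2
After step 2: n=4, y=-2
After step 3: n=4, y=-3
After step 4: n=-4, y=-3
Actual final n=-4, y=-3 ≠ expected n=-5, y=2.
Step 2 is the only position where a single-operation replacement can produce the expected result.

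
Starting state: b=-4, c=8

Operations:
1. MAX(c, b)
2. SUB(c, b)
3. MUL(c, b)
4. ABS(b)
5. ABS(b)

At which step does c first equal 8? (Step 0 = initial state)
Step 0

Tracing c:
Initial: c = 8 ← first occurrence
After step 1: c = 8
After step 2: c = 12
After step 3: c = -48
After step 4: c = -48
After step 5: c = -48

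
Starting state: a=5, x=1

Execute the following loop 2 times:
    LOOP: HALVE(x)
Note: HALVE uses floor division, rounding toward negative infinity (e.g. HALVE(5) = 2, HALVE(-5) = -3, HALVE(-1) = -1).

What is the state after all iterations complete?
a=5, x=0

Iteration trace:
Start: a=5, x=1
After iteration 1: a=5, x=0
After iteration 2: a=5, x=0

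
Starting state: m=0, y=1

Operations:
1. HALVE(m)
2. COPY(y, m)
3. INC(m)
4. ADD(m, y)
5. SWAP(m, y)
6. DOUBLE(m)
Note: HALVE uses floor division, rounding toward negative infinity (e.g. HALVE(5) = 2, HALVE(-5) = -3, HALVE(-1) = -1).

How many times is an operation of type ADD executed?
1

Counting ADD operations:
Step 4: ADD(m, y) ← ADD
Total: 1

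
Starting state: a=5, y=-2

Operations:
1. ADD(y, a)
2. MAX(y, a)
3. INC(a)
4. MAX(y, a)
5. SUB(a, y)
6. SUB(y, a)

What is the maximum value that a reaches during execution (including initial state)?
6

Values of a at each step:
Initial: a = 5
After step 1: a = 5
After step 2: a = 5
After step 3: a = 6 ← maximum
After step 4: a = 6
After step 5: a = 0
After step 6: a = 0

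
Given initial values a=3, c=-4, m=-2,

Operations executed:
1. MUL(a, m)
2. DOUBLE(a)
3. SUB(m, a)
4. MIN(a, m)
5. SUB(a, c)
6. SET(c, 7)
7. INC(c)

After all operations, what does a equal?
a = -8

Tracing execution:
Step 1: MUL(a, m) → a = -6
Step 2: DOUBLE(a) → a = -12
Step 3: SUB(m, a) → a = -12
Step 4: MIN(a, m) → a = -12
Step 5: SUB(a, c) → a = -8
Step 6: SET(c, 7) → a = -8
Step 7: INC(c) → a = -8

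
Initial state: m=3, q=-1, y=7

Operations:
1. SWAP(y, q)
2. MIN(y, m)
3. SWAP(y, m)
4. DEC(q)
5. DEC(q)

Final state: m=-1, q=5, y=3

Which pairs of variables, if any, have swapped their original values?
None

Comparing initial and final values:
q: -1 → 5
m: 3 → -1
y: 7 → 3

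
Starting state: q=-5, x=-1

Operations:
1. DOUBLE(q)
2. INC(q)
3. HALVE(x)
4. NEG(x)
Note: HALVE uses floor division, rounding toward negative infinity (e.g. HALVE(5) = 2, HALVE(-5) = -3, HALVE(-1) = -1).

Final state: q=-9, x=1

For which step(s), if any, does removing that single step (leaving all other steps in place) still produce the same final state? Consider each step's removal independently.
Step(s) 3

Testing removal of each single step:
Without step 1: final = q=-4, x=1 (different)
Without step 2: final = q=-10, x=1 (different)
Without step 3: final = q=-9, x=1 (same)
Without step 4: final = q=-9, x=-1 (different)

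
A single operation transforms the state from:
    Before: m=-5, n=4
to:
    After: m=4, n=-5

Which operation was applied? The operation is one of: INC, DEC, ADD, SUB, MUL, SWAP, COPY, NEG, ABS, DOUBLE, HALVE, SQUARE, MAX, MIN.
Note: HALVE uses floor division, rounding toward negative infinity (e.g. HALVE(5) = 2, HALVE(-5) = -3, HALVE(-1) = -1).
SWAP(m, n)

Analyzing the change:
Before: m=-5, n=4
After: m=4, n=-5
Variable m changed from -5 to 4
Variable n changed from 4 to -5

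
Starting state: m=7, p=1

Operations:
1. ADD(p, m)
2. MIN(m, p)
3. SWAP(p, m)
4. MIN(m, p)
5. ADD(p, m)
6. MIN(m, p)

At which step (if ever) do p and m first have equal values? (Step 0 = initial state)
Step 4

p and m first become equal after step 4.

Comparing values at each step:
Initial: p=1, m=7
After step 1: p=8, m=7
After step 2: p=8, m=7
After step 3: p=7, m=8
After step 4: p=7, m=7 ← equal!
After step 5: p=14, m=7
After step 6: p=14, m=7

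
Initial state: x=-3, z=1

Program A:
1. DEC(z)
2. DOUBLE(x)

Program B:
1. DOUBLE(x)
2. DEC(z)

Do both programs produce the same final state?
Yes

Program A final state: x=-6, z=0
Program B final state: x=-6, z=0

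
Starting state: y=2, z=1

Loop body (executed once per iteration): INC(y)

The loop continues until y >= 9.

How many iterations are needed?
7

Tracing iterations:
Initial: y=2, z=1
After iteration 1: y=3, z=1
After iteration 2: y=4, z=1
After iteration 3: y=5, z=1
After iteration 4: y=6, z=1
After iteration 5: y=7, z=1
After iteration 6: y=8, z=1
After iteration 7: y=9, z=1
y >= 9 now holds, so the loop exits after 7 iterations.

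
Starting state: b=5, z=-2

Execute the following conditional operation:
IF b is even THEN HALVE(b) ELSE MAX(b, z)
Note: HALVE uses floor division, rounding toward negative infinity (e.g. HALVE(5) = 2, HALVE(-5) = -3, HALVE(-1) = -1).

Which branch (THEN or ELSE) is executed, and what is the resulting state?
Branch: ELSE, Final state: b=5, z=-2

Evaluating condition: b is even
Condition is False, so ELSE branch executes
After MAX(b, z): b=5, z=-2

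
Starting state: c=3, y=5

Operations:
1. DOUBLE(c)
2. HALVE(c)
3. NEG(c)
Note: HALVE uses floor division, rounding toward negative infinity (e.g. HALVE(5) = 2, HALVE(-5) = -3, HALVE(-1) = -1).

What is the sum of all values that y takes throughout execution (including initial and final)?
20

Values of y at each step:
Initial: y = 5
After step 1: y = 5
After step 2: y = 5
After step 3: y = 5
Sum = 5 + 5 + 5 + 5 = 20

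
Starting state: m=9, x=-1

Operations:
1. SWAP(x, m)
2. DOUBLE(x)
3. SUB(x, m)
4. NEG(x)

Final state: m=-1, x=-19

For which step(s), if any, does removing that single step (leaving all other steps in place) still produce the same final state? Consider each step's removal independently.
None - removing any single step changes the final result

Testing removal of each single step:
Without step 1: final = m=9, x=11 (different)
Without step 2: final = m=-1, x=-10 (different)
Without step 3: final = m=-1, x=-18 (different)
Without step 4: final = m=-1, x=19 (different)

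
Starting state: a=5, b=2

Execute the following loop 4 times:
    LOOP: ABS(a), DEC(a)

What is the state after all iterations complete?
a=1, b=2

Iteration trace:
Start: a=5, b=2
After iteration 1: a=4, b=2
After iteration 2: a=3, b=2
After iteration 3: a=2, b=2
After iteration 4: a=1, b=2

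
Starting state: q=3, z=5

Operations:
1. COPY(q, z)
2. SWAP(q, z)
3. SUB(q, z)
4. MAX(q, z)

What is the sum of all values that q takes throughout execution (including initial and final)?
18

Values of q at each step:
Initial: q = 3
After step 1: q = 5
After step 2: q = 5
After step 3: q = 0
After step 4: q = 5
Sum = 3 + 5 + 5 + 0 + 5 = 18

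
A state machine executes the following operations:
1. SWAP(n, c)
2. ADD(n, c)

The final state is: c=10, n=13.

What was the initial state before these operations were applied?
c=3, n=10

Working backwards:
Final state: c=10, n=13
Before step 2 (ADD(n, c)): c=10, n=3
Before step 1 (SWAP(n, c)): c=3, n=10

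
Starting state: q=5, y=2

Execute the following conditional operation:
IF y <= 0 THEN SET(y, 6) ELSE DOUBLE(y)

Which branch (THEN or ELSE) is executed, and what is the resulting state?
Branch: ELSE, Final state: q=5, y=4

Evaluating condition: y <= 0
y = 2
Condition is False, so ELSE branch executes
After DOUBLE(y): q=5, y=4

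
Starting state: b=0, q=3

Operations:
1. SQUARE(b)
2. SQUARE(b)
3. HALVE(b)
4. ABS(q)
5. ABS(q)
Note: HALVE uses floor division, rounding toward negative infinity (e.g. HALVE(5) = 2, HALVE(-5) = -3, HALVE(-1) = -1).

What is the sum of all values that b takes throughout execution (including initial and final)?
0

Values of b at each step:
Initial: b = 0
After step 1: b = 0
After step 2: b = 0
After step 3: b = 0
After step 4: b = 0
After step 5: b = 0
Sum = 0 + 0 + 0 + 0 + 0 + 0 = 0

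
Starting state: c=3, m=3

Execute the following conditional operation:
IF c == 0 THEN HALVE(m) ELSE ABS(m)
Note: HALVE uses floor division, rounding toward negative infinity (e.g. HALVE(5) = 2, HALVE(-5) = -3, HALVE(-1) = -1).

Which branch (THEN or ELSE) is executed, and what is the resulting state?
Branch: ELSE, Final state: c=3, m=3

Evaluating condition: c == 0
c = 3
Condition is False, so ELSE branch executes
After ABS(m): c=3, m=3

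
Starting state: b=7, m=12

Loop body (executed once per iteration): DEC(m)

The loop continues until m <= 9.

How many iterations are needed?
3

Tracing iterations:
Initial: b=7, m=12
After iteration 1: b=7, m=11
After iteration 2: b=7, m=10
After iteration 3: b=7, m=9
m <= 9 now holds, so the loop exits after 3 iterations.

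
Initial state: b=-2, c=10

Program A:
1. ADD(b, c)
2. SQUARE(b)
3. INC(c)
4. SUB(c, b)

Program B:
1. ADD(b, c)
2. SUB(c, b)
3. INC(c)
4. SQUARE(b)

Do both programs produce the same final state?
No

Program A final state: b=64, c=-53
Program B final state: b=64, c=3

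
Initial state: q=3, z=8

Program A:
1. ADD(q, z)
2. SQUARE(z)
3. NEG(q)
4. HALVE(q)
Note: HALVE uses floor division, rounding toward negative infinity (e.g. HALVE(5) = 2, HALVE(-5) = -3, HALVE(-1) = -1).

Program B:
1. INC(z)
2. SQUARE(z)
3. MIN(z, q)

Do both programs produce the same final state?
No

Program A final state: q=-6, z=64
Program B final state: q=3, z=3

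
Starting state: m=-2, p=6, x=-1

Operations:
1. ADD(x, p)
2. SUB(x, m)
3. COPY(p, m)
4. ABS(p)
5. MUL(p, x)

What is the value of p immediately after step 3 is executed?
p = -2

Tracing p through execution:
Initial: p = 6
After step 1 (ADD(x, p)): p = 6
After step 2 (SUB(x, m)): p = 6
After step 3 (COPY(p, m)): p = -2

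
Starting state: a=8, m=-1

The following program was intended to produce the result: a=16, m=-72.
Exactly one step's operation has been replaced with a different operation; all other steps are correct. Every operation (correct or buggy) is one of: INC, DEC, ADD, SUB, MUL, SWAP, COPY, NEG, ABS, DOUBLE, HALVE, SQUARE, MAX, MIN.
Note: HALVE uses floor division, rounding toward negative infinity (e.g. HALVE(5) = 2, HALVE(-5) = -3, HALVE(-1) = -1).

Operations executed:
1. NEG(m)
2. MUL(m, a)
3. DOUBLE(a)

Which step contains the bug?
Step 1

Trace with buggy code:
Initial: a=8, m=-1
After step 1: a=8, m=1
After step 2: a=8, m=8
After step 3: a=16, m=8
Actual final a=16, m=8 ≠ expected a=16, m=-72.
Step 1 is the only position where a single-operation replacement can produce the expected result.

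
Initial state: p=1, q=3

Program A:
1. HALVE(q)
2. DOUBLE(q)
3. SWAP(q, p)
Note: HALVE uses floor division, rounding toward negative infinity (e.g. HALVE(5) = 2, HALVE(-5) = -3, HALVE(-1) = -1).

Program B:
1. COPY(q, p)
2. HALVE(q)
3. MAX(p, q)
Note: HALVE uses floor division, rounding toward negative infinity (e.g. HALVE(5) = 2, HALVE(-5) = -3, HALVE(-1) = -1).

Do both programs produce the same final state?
No

Program A final state: p=2, q=1
Program B final state: p=1, q=0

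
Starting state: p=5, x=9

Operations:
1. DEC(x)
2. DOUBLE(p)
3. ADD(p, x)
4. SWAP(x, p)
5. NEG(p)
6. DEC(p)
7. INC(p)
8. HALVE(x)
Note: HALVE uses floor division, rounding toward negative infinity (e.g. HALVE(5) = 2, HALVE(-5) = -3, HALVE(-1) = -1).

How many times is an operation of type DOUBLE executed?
1

Counting DOUBLE operations:
Step 2: DOUBLE(p) ← DOUBLE
Total: 1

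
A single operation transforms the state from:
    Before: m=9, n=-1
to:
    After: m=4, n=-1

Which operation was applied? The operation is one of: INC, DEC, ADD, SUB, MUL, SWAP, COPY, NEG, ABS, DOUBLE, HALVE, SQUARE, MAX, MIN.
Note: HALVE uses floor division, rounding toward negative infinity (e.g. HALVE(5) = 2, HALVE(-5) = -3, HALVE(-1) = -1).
HALVE(m)

Analyzing the change:
Before: m=9, n=-1
After: m=4, n=-1
Variable m changed from 9 to 4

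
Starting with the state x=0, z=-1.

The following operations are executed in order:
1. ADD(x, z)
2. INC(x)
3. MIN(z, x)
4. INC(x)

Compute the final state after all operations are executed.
{x: 1, z: -1}

Step-by-step execution:
Initial: x=0, z=-1
After step 1 (ADD(x, z)): x=-1, z=-1
After step 2 (INC(x)): x=0, z=-1
After step 3 (MIN(z, x)): x=0, z=-1
After step 4 (INC(x)): x=1, z=-1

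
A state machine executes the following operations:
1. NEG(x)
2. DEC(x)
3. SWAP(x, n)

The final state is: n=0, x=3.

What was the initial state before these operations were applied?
n=3, x=-1

Working backwards:
Final state: n=0, x=3
Before step 3 (SWAP(x, n)): n=3, x=0
Before step 2 (DEC(x)): n=3, x=1
Before step 1 (NEG(x)): n=3, x=-1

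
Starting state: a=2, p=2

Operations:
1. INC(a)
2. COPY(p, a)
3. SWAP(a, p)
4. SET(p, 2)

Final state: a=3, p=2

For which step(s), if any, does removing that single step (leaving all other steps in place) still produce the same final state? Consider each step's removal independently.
Step(s) 3

Testing removal of each single step:
Without step 1: final = a=2, p=2 (different)
Without step 2: final = a=2, p=2 (different)
Without step 3: final = a=3, p=2 (same)
Without step 4: final = a=3, p=3 (different)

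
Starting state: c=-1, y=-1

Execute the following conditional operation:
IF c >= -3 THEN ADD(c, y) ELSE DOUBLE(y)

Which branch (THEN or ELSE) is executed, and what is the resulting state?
Branch: THEN, Final state: c=-2, y=-1

Evaluating condition: c >= -3
c = -1
Condition is True, so THEN branch executes
After ADD(c, y): c=-2, y=-1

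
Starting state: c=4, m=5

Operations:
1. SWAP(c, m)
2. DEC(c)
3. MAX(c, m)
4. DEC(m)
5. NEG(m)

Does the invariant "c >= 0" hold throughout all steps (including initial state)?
Yes

The invariant holds at every step.

State at each step:
Initial: c=4, m=5
After step 1: c=5, m=4
After step 2: c=4, m=4
After step 3: c=4, m=4
After step 4: c=4, m=3
After step 5: c=4, m=-3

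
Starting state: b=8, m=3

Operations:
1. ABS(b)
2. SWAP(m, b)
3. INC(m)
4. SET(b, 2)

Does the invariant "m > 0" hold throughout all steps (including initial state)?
Yes

The invariant holds at every step.

State at each step:
Initial: b=8, m=3
After step 1: b=8, m=3
After step 2: b=3, m=8
After step 3: b=3, m=9
After step 4: b=2, m=9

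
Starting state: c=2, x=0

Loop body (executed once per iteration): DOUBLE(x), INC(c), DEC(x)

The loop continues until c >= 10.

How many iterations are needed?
8

Tracing iterations:
Initial: c=2, x=0
After iteration 1: c=3, x=-1
After iteration 2: c=4, x=-3
After iteration 3: c=5, x=-7
After iteration 4: c=6, x=-15
After iteration 5: c=7, x=-31
After iteration 6: c=8, x=-63
After iteration 7: c=9, x=-127
After iteration 8: c=10, x=-255
c >= 10 now holds, so the loop exits after 8 iterations.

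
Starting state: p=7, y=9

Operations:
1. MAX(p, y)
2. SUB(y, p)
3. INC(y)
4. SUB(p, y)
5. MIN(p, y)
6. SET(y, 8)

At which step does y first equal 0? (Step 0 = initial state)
Step 2

Tracing y:
Initial: y = 9
After step 1: y = 9
After step 2: y = 0 ← first occurrence
After step 3: y = 1
After step 4: y = 1
After step 5: y = 1
After step 6: y = 8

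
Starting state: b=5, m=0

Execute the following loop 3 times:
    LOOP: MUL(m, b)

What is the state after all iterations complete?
b=5, m=0

Iteration trace:
Start: b=5, m=0
After iteration 1: b=5, m=0
After iteration 2: b=5, m=0
After iteration 3: b=5, m=0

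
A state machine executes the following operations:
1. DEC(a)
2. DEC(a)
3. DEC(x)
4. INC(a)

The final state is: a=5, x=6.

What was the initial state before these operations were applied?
a=6, x=7

Working backwards:
Final state: a=5, x=6
Before step 4 (INC(a)): a=4, x=6
Before step 3 (DEC(x)): a=4, x=7
Before step 2 (DEC(a)): a=5, x=7
Before step 1 (DEC(a)): a=6, x=7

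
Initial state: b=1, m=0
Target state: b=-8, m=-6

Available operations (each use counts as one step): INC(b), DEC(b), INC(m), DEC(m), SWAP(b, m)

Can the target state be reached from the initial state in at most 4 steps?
No

The target state cannot be reached within 4 steps.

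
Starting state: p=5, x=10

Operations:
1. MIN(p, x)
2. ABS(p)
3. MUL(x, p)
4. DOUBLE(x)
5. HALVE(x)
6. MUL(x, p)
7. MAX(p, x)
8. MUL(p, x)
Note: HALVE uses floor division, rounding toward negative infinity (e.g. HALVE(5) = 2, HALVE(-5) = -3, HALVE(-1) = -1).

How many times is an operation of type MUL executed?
3

Counting MUL operations:
Step 3: MUL(x, p) ← MUL
Step 6: MUL(x, p) ← MUL
Step 8: MUL(p, x) ← MUL
Total: 3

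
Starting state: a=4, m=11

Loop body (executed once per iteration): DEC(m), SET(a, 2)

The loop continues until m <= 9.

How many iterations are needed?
2

Tracing iterations:
Initial: a=4, m=11
After iteration 1: a=2, m=10
After iteration 2: a=2, m=9
m <= 9 now holds, so the loop exits after 2 iterations.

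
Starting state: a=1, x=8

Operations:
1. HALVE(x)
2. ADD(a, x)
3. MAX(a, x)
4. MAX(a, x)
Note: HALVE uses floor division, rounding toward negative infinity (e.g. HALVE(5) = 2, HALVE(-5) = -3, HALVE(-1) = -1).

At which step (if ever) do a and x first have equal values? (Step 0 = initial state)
Never

a and x never become equal during execution.

Comparing values at each step:
Initial: a=1, x=8
After step 1: a=1, x=4
After step 2: a=5, x=4
After step 3: a=5, x=4
After step 4: a=5, x=4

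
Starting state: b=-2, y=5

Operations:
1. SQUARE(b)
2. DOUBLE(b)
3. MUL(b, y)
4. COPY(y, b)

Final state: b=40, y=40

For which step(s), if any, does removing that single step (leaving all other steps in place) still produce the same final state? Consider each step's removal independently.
None - removing any single step changes the final result

Testing removal of each single step:
Without step 1: final = b=-20, y=-20 (different)
Without step 2: final = b=20, y=20 (different)
Without step 3: final = b=8, y=8 (different)
Without step 4: final = b=40, y=5 (different)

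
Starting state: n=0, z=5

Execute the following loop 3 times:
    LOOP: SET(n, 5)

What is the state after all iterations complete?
n=5, z=5

Iteration trace:
Start: n=0, z=5
After iteration 1: n=5, z=5
After iteration 2: n=5, z=5
After iteration 3: n=5, z=5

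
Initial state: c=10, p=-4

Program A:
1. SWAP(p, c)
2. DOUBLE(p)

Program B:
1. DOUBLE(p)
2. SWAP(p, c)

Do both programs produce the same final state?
No

Program A final state: c=-4, p=20
Program B final state: c=-8, p=10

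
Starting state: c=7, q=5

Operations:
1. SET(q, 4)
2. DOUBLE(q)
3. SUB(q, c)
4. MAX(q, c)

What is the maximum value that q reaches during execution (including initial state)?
8

Values of q at each step:
Initial: q = 5
After step 1: q = 4
After step 2: q = 8 ← maximum
After step 3: q = 1
After step 4: q = 7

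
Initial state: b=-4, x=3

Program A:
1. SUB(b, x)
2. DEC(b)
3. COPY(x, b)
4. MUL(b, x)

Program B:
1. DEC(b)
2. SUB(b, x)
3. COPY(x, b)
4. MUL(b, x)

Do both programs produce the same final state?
Yes

Program A final state: b=64, x=-8
Program B final state: b=64, x=-8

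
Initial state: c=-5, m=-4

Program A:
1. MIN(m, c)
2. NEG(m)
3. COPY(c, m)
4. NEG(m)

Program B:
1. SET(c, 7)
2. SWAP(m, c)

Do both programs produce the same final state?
No

Program A final state: c=5, m=-5
Program B final state: c=-4, m=7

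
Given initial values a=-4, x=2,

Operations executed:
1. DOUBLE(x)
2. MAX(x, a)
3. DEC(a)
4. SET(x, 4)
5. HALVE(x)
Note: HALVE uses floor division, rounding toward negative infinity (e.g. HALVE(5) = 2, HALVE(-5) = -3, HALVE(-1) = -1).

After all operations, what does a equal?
a = -5

Tracing execution:
Step 1: DOUBLE(x) → a = -4
Step 2: MAX(x, a) → a = -4
Step 3: DEC(a) → a = -5
Step 4: SET(x, 4) → a = -5
Step 5: HALVE(x) → a = -5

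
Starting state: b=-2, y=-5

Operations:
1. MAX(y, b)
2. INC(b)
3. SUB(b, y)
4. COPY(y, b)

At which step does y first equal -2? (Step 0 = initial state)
Step 1

Tracing y:
Initial: y = -5
After step 1: y = -2 ← first occurrence
After step 2: y = -2
After step 3: y = -2
After step 4: y = 1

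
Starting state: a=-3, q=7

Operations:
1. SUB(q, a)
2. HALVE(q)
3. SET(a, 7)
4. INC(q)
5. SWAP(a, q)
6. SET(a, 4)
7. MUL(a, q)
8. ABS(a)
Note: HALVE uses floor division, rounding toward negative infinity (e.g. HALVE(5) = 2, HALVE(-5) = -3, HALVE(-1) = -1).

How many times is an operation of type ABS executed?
1

Counting ABS operations:
Step 8: ABS(a) ← ABS
Total: 1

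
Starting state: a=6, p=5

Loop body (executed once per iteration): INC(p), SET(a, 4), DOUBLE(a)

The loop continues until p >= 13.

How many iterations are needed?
8

Tracing iterations:
Initial: a=6, p=5
After iteration 1: a=8, p=6
After iteration 2: a=8, p=7
After iteration 3: a=8, p=8
After iteration 4: a=8, p=9
After iteration 5: a=8, p=10
After iteration 6: a=8, p=11
After iteration 7: a=8, p=12
After iteration 8: a=8, p=13
p >= 13 now holds, so the loop exits after 8 iterations.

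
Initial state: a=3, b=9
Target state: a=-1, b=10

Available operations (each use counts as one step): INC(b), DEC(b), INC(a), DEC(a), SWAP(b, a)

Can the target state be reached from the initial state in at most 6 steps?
Yes

Path (5 steps): INC(b) → DEC(a) → DEC(a) → DEC(a) → DEC(a)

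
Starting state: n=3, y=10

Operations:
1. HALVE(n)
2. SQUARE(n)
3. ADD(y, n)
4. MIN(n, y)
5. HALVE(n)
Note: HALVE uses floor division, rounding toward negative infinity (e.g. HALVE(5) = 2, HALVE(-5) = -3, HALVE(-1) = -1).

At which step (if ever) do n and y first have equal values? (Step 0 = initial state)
Never

n and y never become equal during execution.

Comparing values at each step:
Initial: n=3, y=10
After step 1: n=1, y=10
After step 2: n=1, y=10
After step 3: n=1, y=11
After step 4: n=1, y=11
After step 5: n=0, y=11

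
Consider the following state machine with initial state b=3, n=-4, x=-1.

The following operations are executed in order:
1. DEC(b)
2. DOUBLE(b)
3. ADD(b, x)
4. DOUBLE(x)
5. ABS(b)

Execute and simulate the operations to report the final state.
{b: 3, n: -4, x: -2}

Step-by-step execution:
Initial: b=3, n=-4, x=-1
After step 1 (DEC(b)): b=2, n=-4, x=-1
After step 2 (DOUBLE(b)): b=4, n=-4, x=-1
After step 3 (ADD(b, x)): b=3, n=-4, x=-1
After step 4 (DOUBLE(x)): b=3, n=-4, x=-2
After step 5 (ABS(b)): b=3, n=-4, x=-2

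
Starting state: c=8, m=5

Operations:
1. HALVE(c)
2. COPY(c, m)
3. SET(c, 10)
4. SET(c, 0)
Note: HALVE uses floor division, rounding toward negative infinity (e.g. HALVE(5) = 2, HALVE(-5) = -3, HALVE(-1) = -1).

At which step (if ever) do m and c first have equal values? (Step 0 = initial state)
Step 2

m and c first become equal after step 2.

Comparing values at each step:
Initial: m=5, c=8
After step 1: m=5, c=4
After step 2: m=5, c=5 ← equal!
After step 3: m=5, c=10
After step 4: m=5, c=0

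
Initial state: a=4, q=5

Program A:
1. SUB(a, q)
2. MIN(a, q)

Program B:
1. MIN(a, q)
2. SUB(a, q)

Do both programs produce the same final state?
Yes

Program A final state: a=-1, q=5
Program B final state: a=-1, q=5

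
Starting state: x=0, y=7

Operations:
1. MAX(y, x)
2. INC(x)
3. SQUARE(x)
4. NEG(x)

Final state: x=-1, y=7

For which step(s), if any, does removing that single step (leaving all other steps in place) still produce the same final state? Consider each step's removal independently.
Step(s) 1, 3

Testing removal of each single step:
Without step 1: final = x=-1, y=7 (same)
Without step 2: final = x=0, y=7 (different)
Without step 3: final = x=-1, y=7 (same)
Without step 4: final = x=1, y=7 (different)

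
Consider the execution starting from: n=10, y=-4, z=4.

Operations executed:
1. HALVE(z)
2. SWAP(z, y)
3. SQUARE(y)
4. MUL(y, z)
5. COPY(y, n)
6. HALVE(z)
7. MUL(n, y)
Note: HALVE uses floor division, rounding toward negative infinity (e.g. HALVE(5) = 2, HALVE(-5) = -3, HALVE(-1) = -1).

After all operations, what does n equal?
n = 100

Tracing execution:
Step 1: HALVE(z) → n = 10
Step 2: SWAP(z, y) → n = 10
Step 3: SQUARE(y) → n = 10
Step 4: MUL(y, z) → n = 10
Step 5: COPY(y, n) → n = 10
Step 6: HALVE(z) → n = 10
Step 7: MUL(n, y) → n = 100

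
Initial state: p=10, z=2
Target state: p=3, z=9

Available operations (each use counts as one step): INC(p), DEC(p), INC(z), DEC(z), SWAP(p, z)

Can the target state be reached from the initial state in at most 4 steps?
Yes

Path (3 steps): DEC(p) → INC(z) → SWAP(p, z)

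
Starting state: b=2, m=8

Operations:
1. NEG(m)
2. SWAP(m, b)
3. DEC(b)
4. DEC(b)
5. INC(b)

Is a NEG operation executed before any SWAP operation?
Yes

First NEG: step 1
First SWAP: step 2
Since 1 < 2, NEG comes first.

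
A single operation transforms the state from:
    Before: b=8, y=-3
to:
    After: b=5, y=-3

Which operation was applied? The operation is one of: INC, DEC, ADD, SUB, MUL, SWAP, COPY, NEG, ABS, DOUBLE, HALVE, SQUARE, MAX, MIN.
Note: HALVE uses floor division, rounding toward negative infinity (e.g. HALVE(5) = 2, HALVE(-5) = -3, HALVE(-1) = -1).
ADD(b, y)

Analyzing the change:
Before: b=8, y=-3
After: b=5, y=-3
Variable b changed from 8 to 5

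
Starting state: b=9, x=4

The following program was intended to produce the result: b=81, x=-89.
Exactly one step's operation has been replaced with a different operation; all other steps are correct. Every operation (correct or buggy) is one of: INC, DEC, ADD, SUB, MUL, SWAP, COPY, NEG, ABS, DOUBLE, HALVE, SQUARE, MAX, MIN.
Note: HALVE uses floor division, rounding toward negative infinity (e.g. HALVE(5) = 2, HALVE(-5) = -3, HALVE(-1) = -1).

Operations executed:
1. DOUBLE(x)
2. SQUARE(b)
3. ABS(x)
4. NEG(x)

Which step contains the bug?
Step 3

Trace with buggy code:
Initial: b=9, x=4
After step 1: b=9, x=8
After step 2: b=81, x=8
After step 3: b=81, x=8
After step 4: b=81, x=-8
Actual final b=81, x=-8 ≠ expected b=81, x=-89.
Step 3 is the only position where a single-operation replacement can produce the expected result.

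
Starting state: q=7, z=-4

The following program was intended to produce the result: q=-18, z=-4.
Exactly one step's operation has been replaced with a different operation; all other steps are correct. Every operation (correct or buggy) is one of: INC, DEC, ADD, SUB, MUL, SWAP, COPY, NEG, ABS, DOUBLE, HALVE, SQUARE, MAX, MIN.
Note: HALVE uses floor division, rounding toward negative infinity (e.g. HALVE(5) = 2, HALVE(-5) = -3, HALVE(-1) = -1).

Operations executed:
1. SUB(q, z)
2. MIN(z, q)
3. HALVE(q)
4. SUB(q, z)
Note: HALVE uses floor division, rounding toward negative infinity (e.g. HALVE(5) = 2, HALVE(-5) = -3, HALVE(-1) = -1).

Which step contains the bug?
Step 2

Trace with buggy code:
Initial: q=7, z=-4
After step 1: q=11, z=-4
After step 2: q=11, z=-4
After step 3: q=5, z=-4
After step 4: q=9, z=-4
Actual final q=9, z=-4 ≠ expected q=-18, z=-4.
Step 2 is the only position where a single-operation replacement can produce the expected result.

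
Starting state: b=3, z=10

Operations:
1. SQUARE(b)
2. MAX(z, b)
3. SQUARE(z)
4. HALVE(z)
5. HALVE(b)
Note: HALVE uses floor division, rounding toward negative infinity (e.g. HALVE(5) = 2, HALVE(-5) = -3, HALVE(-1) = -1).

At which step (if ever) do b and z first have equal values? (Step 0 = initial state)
Never

b and z never become equal during execution.

Comparing values at each step:
Initial: b=3, z=10
After step 1: b=9, z=10
After step 2: b=9, z=10
After step 3: b=9, z=100
After step 4: b=9, z=50
After step 5: b=4, z=50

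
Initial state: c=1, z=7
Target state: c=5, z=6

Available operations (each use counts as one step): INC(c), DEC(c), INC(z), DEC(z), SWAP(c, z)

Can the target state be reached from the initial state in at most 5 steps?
Yes

Path (5 steps): INC(c) → INC(c) → INC(c) → INC(c) → DEC(z)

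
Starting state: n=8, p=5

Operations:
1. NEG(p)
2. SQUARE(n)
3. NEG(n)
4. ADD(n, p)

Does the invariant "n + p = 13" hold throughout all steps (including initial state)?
No, violated after step 1

The invariant is violated after step 1.

State at each step:
Initial: n=8, p=5
After step 1: n=8, p=-5
After step 2: n=64, p=-5
After step 3: n=-64, p=-5
After step 4: n=-69, p=-5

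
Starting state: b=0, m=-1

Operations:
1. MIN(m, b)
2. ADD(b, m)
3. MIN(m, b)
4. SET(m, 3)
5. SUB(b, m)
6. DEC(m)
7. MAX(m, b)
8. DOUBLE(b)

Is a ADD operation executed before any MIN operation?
No

First ADD: step 2
First MIN: step 1
Since 2 > 1, MIN comes first.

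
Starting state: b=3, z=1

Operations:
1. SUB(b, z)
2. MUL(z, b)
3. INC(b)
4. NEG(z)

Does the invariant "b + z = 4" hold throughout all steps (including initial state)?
No, violated after step 1

The invariant is violated after step 1.

State at each step:
Initial: b=3, z=1
After step 1: b=2, z=1
After step 2: b=2, z=2
After step 3: b=3, z=2
After step 4: b=3, z=-2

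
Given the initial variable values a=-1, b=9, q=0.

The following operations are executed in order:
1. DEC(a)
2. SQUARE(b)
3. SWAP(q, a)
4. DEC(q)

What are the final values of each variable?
{a: 0, b: 81, q: -3}

Step-by-step execution:
Initial: a=-1, b=9, q=0
After step 1 (DEC(a)): a=-2, b=9, q=0
After step 2 (SQUARE(b)): a=-2, b=81, q=0
After step 3 (SWAP(q, a)): a=0, b=81, q=-2
After step 4 (DEC(q)): a=0, b=81, q=-3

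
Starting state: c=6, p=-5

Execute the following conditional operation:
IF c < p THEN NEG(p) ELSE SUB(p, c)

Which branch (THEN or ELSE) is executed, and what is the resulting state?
Branch: ELSE, Final state: c=6, p=-11

Evaluating condition: c < p
c = 6, p = -5
Condition is False, so ELSE branch executes
After SUB(p, c): c=6, p=-11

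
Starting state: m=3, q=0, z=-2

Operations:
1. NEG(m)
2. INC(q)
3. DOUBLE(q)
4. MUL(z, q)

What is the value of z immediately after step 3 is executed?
z = -2

Tracing z through execution:
Initial: z = -2
After step 1 (NEG(m)): z = -2
After step 2 (INC(q)): z = -2
After step 3 (DOUBLE(q)): z = -2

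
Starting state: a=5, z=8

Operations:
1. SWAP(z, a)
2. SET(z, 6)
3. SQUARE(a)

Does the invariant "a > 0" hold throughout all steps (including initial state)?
Yes

The invariant holds at every step.

State at each step:
Initial: a=5, z=8
After step 1: a=8, z=5
After step 2: a=8, z=6
After step 3: a=64, z=6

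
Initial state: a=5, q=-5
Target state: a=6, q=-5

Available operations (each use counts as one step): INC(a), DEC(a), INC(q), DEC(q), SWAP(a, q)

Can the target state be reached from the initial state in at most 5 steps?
Yes

Path (1 step): INC(a)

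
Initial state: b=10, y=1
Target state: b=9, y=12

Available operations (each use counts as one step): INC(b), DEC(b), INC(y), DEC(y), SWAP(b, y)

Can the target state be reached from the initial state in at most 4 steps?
No

The target state cannot be reached within 4 steps.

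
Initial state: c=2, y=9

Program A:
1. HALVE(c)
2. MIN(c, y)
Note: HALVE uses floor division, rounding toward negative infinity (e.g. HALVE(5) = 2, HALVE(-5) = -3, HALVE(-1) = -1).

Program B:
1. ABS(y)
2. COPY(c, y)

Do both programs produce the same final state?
No

Program A final state: c=1, y=9
Program B final state: c=9, y=9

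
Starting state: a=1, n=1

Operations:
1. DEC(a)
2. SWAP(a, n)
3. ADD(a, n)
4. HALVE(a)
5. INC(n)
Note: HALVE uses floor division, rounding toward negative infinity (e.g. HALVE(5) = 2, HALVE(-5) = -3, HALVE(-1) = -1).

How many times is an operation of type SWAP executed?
1

Counting SWAP operations:
Step 2: SWAP(a, n) ← SWAP
Total: 1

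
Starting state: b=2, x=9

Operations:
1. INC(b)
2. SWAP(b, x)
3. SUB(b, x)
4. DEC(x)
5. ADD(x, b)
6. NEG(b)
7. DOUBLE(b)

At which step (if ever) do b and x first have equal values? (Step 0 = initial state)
Never

b and x never become equal during execution.

Comparing values at each step:
Initial: b=2, x=9
After step 1: b=3, x=9
After step 2: b=9, x=3
After step 3: b=6, x=3
After step 4: b=6, x=2
After step 5: b=6, x=8
After step 6: b=-6, x=8
After step 7: b=-12, x=8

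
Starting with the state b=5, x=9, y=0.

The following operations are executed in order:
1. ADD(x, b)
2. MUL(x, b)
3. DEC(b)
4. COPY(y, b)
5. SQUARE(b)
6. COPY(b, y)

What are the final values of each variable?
{b: 4, x: 70, y: 4}

Step-by-step execution:
Initial: b=5, x=9, y=0
After step 1 (ADD(x, b)): b=5, x=14, y=0
After step 2 (MUL(x, b)): b=5, x=70, y=0
After step 3 (DEC(b)): b=4, x=70, y=0
After step 4 (COPY(y, b)): b=4, x=70, y=4
After step 5 (SQUARE(b)): b=16, x=70, y=4
After step 6 (COPY(b, y)): b=4, x=70, y=4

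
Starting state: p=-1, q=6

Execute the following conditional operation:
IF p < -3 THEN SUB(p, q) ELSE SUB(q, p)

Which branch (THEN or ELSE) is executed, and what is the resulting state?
Branch: ELSE, Final state: p=-1, q=7

Evaluating condition: p < -3
p = -1
Condition is False, so ELSE branch executes
After SUB(q, p): p=-1, q=7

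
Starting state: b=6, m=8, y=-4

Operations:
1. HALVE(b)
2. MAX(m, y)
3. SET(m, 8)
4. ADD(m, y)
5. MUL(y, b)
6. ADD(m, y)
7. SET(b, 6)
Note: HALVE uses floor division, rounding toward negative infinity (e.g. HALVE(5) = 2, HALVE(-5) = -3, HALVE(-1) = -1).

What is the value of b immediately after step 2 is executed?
b = 3

Tracing b through execution:
Initial: b = 6
After step 1 (HALVE(b)): b = 3
After step 2 (MAX(m, y)): b = 3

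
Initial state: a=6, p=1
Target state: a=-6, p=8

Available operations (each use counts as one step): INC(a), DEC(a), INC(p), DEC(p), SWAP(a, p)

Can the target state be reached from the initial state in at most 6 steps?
No

The target state cannot be reached within 6 steps.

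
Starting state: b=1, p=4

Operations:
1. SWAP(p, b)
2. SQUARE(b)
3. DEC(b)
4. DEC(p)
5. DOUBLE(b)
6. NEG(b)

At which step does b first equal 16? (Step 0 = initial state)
Step 2

Tracing b:
Initial: b = 1
After step 1: b = 4
After step 2: b = 16 ← first occurrence
After step 3: b = 15
After step 4: b = 15
After step 5: b = 30
After step 6: b = -30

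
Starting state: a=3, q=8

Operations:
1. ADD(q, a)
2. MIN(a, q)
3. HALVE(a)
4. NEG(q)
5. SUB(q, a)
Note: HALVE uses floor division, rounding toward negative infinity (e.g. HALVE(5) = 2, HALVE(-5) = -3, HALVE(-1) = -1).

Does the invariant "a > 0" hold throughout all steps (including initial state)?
Yes

The invariant holds at every step.

State at each step:
Initial: a=3, q=8
After step 1: a=3, q=11
After step 2: a=3, q=11
After step 3: a=1, q=11
After step 4: a=1, q=-11
After step 5: a=1, q=-12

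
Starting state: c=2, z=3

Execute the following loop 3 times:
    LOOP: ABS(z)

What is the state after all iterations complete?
c=2, z=3

Iteration trace:
Start: c=2, z=3
After iteration 1: c=2, z=3
After iteration 2: c=2, z=3
After iteration 3: c=2, z=3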